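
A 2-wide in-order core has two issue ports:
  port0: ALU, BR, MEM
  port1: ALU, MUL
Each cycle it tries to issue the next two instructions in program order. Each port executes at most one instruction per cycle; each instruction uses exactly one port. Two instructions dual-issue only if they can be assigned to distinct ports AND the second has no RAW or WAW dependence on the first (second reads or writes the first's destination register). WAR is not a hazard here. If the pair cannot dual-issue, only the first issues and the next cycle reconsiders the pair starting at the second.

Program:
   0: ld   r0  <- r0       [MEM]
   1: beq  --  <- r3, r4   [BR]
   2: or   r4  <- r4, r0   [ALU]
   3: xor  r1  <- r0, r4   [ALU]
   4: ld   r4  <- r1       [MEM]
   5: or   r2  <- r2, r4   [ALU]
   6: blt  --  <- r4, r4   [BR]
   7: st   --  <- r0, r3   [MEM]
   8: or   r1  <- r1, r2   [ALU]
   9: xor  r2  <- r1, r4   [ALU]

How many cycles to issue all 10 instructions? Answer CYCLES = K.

CYCLES = 7

  cy0 -> i0 (ld.MEM) no-port MEM/BR
  cy1 -> i1,i2 (beq.BR;or.ALU) dual
  cy2 -> i3 (xor.ALU) RAW r1
  cy3 -> i4 (ld.MEM) RAW r4
  cy4 -> i5,i6 (or.ALU;blt.BR) dual
  cy5 -> i7,i8 (st.MEM;or.ALU) dual
  cy6 -> i9 (xor.ALU) tail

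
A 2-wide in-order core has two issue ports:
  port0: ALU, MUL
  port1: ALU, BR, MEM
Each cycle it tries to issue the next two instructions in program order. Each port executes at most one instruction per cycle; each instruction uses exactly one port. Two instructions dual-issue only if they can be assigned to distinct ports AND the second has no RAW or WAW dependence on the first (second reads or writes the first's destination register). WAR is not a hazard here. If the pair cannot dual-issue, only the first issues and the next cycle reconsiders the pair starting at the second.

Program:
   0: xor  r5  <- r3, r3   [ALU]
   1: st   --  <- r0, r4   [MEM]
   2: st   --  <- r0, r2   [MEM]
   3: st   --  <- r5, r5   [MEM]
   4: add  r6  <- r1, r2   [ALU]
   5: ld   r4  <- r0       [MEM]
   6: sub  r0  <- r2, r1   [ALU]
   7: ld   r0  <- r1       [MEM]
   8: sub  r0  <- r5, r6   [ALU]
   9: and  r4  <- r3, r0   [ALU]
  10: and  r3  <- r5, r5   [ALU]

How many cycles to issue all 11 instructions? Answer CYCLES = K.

  cy0 -> i0,i1 (xor/st) pair
  cy1 -> i2 (st) no-port MEM/MEM
  cy2 -> i3,i4 (st/add) pair
  cy3 -> i5,i6 (ld/sub) pair
  cy4 -> i7 (ld) WAW r0
  cy5 -> i8 (sub) RAW r0
  cy6 -> i9,i10 (and/and) pair

CYCLES = 7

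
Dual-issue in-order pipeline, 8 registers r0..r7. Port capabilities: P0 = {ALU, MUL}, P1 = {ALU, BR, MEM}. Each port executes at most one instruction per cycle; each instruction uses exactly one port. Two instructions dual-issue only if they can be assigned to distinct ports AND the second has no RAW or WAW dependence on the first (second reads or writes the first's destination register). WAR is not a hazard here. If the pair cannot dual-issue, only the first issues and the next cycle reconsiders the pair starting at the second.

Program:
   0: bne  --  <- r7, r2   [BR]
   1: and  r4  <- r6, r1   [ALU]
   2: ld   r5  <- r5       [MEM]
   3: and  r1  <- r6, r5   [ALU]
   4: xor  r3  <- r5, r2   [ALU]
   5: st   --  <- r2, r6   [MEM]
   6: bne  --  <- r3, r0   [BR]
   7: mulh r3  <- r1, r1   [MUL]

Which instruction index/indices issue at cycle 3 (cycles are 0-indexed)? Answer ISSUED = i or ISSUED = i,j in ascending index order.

c0: i0&i1 bne.BR;and.ALU  pair
c1: i2 ld.MEM  RAW r5
c2: i3&i4 and.ALU;xor.ALU  pair
c3: i5 st.MEM  no-port MEM/BR
c4: i6&i7 bne.BR;mulh.MUL  pair

ISSUED = 5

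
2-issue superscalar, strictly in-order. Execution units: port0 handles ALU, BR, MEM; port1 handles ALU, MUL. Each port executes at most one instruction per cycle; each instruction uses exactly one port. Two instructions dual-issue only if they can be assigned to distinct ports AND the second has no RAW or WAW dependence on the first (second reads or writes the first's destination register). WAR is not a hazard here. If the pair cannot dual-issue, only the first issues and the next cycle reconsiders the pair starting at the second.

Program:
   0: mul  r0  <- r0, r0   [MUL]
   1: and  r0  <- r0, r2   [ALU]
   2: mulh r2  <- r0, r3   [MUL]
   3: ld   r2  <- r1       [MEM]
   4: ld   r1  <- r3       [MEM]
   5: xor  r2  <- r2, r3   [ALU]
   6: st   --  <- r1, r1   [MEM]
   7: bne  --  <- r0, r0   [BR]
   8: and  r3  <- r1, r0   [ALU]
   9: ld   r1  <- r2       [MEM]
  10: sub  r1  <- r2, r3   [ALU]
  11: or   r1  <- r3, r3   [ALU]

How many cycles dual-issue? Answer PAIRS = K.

PAIRS = 2

t=0 i0:mul ; RAW+WAW r0
t=1 i1:and ; RAW r0
t=2 i2:mulh ; WAW r2
t=3 i3:ld ; no-port MEM/MEM
t=4 i4+i5:ld+xor ; dual
t=5 i6:st ; no-port MEM/BR
t=6 i7+i8:bne+and ; dual
t=7 i9:ld ; WAW r1
t=8 i10:sub ; WAW r1
t=9 i11:or ; tail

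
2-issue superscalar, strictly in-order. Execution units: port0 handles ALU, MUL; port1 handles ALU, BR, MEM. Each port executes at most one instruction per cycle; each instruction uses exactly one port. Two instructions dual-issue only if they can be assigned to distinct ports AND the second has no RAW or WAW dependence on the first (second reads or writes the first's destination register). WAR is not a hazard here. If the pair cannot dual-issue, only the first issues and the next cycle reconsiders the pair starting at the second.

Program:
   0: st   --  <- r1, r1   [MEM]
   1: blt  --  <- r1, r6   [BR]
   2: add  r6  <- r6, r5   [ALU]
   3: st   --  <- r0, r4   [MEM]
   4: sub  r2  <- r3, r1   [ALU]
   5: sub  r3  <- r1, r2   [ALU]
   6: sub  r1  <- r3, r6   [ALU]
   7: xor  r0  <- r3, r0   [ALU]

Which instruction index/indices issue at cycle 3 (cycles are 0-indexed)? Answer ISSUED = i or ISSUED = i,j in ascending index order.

ISSUED = 5

  cy0 -> i0 (st) no-port MEM/BR
  cy1 -> i1+i2 (blt+add) 2-wide
  cy2 -> i3+i4 (st+sub) 2-wide
  cy3 -> i5 (sub) RAW r3
  cy4 -> i6+i7 (sub+xor) 2-wide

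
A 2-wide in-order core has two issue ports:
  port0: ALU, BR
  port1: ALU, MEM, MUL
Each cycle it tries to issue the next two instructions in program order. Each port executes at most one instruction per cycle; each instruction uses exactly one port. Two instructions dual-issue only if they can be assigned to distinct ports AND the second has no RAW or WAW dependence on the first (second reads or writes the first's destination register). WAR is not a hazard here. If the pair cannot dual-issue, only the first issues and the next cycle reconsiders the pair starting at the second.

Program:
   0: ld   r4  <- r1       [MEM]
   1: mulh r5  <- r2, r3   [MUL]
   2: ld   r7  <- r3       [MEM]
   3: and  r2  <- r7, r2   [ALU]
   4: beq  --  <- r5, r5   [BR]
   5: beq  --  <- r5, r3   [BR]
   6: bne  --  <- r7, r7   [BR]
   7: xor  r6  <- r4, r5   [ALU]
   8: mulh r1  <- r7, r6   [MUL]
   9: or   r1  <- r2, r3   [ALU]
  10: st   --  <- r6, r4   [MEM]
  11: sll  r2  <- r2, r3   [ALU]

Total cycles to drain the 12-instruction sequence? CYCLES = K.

CYCLES = 9

c0: i0 ld  no-port MEM/MUL
c1: i1 mulh  no-port MUL/MEM
c2: i2 ld  RAW r7
c3: i3,i4 and;beq  2-wide
c4: i5 beq  no-port BR/BR
c5: i6,i7 bne;xor  2-wide
c6: i8 mulh  WAW r1
c7: i9,i10 or;st  2-wide
c8: i11 sll  tail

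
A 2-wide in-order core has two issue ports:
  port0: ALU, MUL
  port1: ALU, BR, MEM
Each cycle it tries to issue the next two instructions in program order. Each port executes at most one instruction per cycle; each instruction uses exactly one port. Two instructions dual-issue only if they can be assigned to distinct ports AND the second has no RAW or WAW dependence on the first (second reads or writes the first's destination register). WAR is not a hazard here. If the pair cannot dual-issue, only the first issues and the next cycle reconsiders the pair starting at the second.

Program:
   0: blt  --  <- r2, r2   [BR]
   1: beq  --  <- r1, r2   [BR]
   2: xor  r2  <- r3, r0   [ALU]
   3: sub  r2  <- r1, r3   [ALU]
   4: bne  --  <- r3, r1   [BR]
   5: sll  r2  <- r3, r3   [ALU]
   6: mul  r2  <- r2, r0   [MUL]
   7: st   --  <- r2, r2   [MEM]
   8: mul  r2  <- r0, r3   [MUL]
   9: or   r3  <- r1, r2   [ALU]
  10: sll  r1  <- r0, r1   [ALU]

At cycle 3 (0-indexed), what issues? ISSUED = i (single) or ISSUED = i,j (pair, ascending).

#0 head=0: blt.BR i0 no-port BR/BR
#1 head=1: beq.BR xor.ALU i1,i2 dual
#2 head=3: sub.ALU bne.BR i3,i4 dual
#3 head=5: sll.ALU i5 RAW+WAW r2
#4 head=6: mul.MUL i6 RAW r2
#5 head=7: st.MEM mul.MUL i7,i8 dual
#6 head=9: or.ALU sll.ALU i9,i10 dual

ISSUED = 5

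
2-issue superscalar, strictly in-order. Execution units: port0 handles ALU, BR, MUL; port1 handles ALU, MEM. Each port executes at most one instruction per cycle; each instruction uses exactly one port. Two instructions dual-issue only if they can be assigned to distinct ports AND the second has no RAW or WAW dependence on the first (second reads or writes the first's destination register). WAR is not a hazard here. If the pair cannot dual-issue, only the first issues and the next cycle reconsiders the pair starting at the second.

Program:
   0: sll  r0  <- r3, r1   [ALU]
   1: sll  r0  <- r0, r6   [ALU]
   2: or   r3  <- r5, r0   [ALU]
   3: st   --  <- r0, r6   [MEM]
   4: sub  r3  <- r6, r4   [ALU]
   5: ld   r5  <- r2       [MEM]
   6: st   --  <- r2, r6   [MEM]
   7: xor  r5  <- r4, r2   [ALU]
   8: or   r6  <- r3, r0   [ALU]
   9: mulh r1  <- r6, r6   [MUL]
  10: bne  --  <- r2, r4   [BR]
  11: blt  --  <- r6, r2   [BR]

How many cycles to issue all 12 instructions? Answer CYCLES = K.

t=0 i0:sll ; RAW+WAW r0
t=1 i1:sll ; RAW r0
t=2 i2,i3:or;st ; pair
t=3 i4,i5:sub;ld ; pair
t=4 i6,i7:st;xor ; pair
t=5 i8:or ; RAW r6
t=6 i9:mulh ; no-port MUL/BR
t=7 i10:bne ; no-port BR/BR
t=8 i11:blt ; tail

CYCLES = 9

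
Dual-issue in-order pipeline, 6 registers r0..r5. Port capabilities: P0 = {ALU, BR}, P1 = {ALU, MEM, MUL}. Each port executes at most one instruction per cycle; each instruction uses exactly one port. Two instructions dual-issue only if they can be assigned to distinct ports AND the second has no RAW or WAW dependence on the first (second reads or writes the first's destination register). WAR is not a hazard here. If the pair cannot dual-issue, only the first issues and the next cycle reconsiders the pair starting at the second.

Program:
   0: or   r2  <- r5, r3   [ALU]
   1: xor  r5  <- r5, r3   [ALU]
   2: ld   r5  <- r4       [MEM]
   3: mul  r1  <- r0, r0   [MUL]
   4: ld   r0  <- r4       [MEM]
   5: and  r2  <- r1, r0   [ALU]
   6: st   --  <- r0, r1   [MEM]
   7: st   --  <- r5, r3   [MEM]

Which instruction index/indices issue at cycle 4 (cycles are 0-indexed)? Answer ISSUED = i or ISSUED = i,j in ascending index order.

ISSUED = 5,6

#0 head=0: or.ALU/xor.ALU i0/i1 2-wide
#1 head=2: ld.MEM i2 no-port MEM/MUL
#2 head=3: mul.MUL i3 no-port MUL/MEM
#3 head=4: ld.MEM i4 RAW r0
#4 head=5: and.ALU/st.MEM i5/i6 2-wide
#5 head=7: st.MEM i7 tail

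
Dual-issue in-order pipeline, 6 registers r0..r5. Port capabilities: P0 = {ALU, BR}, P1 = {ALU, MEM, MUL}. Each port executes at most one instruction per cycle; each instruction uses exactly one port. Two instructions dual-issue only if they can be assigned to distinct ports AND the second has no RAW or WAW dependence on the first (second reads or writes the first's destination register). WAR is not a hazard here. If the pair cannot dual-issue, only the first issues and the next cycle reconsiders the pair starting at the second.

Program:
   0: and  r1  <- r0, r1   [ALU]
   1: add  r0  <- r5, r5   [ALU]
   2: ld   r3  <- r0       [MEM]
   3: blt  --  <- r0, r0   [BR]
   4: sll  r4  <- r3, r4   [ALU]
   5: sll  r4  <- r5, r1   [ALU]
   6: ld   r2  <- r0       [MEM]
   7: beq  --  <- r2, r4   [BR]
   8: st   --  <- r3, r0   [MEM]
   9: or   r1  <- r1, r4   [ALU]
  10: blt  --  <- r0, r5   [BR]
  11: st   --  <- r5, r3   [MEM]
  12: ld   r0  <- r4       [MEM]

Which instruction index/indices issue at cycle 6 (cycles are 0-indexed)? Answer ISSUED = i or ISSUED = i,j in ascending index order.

ISSUED = 11

0. and.ALU add.ALU @i0&i1  | dual
1. ld.MEM blt.BR @i2&i3  | dual
2. sll.ALU @i4  | WAW r4
3. sll.ALU ld.MEM @i5&i6  | dual
4. beq.BR st.MEM @i7&i8  | dual
5. or.ALU blt.BR @i9&i10  | dual
6. st.MEM @i11  | no-port MEM/MEM
7. ld.MEM @i12  | tail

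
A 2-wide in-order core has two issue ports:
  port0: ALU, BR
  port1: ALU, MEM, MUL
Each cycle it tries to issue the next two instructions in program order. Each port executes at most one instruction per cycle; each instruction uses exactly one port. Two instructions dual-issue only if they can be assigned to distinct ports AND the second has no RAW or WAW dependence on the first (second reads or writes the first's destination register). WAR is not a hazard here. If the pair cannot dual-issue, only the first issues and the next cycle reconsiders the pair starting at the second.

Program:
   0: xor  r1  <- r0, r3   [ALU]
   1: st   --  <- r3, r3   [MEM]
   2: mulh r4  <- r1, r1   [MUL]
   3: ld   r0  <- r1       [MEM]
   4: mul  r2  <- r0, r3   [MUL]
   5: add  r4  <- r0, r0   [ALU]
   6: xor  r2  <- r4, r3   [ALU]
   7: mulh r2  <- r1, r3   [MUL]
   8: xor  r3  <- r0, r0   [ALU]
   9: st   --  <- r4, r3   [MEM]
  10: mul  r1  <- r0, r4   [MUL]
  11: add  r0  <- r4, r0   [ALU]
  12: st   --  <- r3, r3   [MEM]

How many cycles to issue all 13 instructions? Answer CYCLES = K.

0. xor.ALU+st.MEM @i0/i1  | pair
1. mulh.MUL @i2  | no-port MUL/MEM
2. ld.MEM @i3  | no-port MEM/MUL
3. mul.MUL+add.ALU @i4/i5  | pair
4. xor.ALU @i6  | WAW r2
5. mulh.MUL+xor.ALU @i7/i8  | pair
6. st.MEM @i9  | no-port MEM/MUL
7. mul.MUL+add.ALU @i10/i11  | pair
8. st.MEM @i12  | tail

CYCLES = 9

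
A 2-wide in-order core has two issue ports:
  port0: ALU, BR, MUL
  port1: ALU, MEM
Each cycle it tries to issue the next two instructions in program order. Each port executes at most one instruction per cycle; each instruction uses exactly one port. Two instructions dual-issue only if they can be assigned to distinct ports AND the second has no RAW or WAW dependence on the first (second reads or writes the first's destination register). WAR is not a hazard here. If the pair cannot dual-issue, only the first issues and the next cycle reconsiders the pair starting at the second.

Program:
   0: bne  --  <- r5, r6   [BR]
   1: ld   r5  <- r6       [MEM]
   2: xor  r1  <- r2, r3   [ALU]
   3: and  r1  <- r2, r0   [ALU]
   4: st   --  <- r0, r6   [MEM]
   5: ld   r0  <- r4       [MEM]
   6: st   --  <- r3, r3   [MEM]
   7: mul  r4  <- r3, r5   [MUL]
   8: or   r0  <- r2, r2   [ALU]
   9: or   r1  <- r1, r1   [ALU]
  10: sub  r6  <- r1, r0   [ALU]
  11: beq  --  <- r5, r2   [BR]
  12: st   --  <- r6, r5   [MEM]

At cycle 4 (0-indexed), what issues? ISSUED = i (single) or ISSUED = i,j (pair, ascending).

ISSUED = 6,7

#0 head=0: bne;ld i0/i1 dual
#1 head=2: xor i2 WAW r1
#2 head=3: and;st i3/i4 dual
#3 head=5: ld i5 no-port MEM/MEM
#4 head=6: st;mul i6/i7 dual
#5 head=8: or;or i8/i9 dual
#6 head=10: sub;beq i10/i11 dual
#7 head=12: st i12 tail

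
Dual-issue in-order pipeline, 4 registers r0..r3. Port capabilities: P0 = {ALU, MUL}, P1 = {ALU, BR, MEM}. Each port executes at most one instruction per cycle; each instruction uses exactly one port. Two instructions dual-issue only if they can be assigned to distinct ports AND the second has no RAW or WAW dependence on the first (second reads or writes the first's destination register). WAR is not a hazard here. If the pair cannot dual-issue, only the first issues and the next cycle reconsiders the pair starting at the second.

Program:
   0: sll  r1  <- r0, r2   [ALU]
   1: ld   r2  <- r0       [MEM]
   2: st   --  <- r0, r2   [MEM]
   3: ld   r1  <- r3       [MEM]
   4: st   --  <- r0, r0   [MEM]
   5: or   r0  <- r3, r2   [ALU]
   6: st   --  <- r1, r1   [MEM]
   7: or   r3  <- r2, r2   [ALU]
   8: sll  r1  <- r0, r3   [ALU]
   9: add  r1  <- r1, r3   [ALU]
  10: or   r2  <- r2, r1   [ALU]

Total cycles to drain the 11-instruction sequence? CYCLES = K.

CYCLES = 8

[0] i0/i1  sll;ld  -- pair
[1] i2  st  -- no-port MEM/MEM
[2] i3  ld  -- no-port MEM/MEM
[3] i4/i5  st;or  -- pair
[4] i6/i7  st;or  -- pair
[5] i8  sll  -- RAW+WAW r1
[6] i9  add  -- RAW r1
[7] i10  or  -- tail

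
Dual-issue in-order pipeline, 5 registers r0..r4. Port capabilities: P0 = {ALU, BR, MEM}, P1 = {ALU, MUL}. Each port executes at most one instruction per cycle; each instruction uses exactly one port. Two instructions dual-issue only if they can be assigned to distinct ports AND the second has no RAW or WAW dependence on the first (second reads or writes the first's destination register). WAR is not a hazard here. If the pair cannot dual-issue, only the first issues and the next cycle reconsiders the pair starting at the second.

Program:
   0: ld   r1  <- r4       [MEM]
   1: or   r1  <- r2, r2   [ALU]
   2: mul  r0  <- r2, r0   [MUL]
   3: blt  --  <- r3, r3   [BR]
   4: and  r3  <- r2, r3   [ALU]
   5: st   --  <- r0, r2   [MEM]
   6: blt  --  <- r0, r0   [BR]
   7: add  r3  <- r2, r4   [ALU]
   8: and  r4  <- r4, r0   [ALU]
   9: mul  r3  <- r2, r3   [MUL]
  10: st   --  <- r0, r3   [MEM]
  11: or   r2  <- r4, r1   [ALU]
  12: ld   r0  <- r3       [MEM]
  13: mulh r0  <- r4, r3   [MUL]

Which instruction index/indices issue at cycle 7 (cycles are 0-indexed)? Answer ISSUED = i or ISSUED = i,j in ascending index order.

t=0 i0:ld.MEM ; WAW r1
t=1 i1,i2:or.ALU+mul.MUL ; 2-wide
t=2 i3,i4:blt.BR+and.ALU ; 2-wide
t=3 i5:st.MEM ; no-port MEM/BR
t=4 i6,i7:blt.BR+add.ALU ; 2-wide
t=5 i8,i9:and.ALU+mul.MUL ; 2-wide
t=6 i10,i11:st.MEM+or.ALU ; 2-wide
t=7 i12:ld.MEM ; WAW r0
t=8 i13:mulh.MUL ; tail

ISSUED = 12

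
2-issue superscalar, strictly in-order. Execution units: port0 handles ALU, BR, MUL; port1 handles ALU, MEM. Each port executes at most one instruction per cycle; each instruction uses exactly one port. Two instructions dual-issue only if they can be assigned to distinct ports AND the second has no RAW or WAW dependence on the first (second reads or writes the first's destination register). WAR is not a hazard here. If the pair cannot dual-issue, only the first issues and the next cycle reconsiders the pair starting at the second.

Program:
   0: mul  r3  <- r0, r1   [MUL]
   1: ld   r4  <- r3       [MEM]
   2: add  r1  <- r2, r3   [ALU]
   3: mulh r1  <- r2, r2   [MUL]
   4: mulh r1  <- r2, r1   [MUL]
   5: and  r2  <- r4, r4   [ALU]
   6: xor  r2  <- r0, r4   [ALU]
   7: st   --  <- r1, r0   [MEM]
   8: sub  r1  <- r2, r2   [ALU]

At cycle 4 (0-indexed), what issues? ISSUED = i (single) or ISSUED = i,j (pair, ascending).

ISSUED = 6,7

[0] i0  mul  -- RAW r3
[1] i1&i2  ld add  -- dual
[2] i3  mulh  -- no-port MUL/MUL
[3] i4&i5  mulh and  -- dual
[4] i6&i7  xor st  -- dual
[5] i8  sub  -- tail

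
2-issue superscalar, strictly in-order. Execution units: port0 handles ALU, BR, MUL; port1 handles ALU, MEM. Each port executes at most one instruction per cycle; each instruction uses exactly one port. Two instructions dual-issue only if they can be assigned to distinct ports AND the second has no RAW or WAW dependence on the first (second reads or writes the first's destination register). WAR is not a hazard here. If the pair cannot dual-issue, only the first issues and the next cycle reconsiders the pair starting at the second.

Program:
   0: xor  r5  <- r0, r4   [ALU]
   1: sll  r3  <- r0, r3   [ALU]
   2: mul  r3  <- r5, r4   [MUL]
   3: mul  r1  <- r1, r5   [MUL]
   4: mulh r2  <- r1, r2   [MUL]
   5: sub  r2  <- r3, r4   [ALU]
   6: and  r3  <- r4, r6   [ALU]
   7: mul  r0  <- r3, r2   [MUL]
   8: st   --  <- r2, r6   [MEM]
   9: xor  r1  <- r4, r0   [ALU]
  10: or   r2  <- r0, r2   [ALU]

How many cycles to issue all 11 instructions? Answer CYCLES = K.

CYCLES = 7

0. xor.ALU+sll.ALU @i0/i1  | pair
1. mul.MUL @i2  | no-port MUL/MUL
2. mul.MUL @i3  | no-port MUL/MUL
3. mulh.MUL @i4  | WAW r2
4. sub.ALU+and.ALU @i5/i6  | pair
5. mul.MUL+st.MEM @i7/i8  | pair
6. xor.ALU+or.ALU @i9/i10  | pair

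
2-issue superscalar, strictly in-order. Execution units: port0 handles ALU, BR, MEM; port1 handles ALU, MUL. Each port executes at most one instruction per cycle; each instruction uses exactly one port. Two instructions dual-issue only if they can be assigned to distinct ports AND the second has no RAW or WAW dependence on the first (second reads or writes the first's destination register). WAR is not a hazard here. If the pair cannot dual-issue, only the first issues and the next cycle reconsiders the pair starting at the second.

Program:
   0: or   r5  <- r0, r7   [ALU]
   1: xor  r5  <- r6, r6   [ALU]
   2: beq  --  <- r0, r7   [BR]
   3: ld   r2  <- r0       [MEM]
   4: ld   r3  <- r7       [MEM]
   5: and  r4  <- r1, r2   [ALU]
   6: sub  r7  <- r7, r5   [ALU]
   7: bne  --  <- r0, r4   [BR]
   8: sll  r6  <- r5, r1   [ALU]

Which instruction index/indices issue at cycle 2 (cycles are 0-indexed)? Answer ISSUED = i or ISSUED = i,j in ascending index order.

ISSUED = 3

#0 head=0: or i0 WAW r5
#1 head=1: xor/beq i1/i2 dual
#2 head=3: ld i3 no-port MEM/MEM
#3 head=4: ld/and i4/i5 dual
#4 head=6: sub/bne i6/i7 dual
#5 head=8: sll i8 tail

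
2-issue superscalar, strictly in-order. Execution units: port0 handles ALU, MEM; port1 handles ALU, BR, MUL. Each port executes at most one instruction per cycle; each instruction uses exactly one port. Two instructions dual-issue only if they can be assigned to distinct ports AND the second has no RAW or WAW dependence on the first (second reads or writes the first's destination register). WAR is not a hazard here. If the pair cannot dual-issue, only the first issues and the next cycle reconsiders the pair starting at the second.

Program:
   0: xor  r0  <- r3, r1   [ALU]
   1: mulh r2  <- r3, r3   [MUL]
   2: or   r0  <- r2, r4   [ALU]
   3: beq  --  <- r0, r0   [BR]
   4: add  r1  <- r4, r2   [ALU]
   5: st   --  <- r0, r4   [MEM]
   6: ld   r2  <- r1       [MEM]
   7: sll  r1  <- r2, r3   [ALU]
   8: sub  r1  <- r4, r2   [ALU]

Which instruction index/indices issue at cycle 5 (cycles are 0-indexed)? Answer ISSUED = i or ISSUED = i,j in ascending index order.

c0: i0/i1 xor;mulh  dual
c1: i2 or  RAW r0
c2: i3/i4 beq;add  dual
c3: i5 st  no-port MEM/MEM
c4: i6 ld  RAW r2
c5: i7 sll  WAW r1
c6: i8 sub  tail

ISSUED = 7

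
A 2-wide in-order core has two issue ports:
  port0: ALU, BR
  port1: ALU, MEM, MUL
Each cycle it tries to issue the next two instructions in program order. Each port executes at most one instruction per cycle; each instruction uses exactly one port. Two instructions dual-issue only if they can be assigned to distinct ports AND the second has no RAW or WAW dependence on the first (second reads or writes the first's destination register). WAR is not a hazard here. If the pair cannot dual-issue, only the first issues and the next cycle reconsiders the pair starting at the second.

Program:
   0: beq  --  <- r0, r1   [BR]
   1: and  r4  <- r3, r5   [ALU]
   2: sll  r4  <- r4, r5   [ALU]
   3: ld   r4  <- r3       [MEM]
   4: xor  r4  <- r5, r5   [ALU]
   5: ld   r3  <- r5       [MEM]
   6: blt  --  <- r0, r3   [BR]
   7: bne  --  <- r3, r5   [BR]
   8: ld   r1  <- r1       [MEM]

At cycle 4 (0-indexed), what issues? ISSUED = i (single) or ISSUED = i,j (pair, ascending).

[0] i0+i1  beq.BR;and.ALU  -- 2-wide
[1] i2  sll.ALU  -- WAW r4
[2] i3  ld.MEM  -- WAW r4
[3] i4+i5  xor.ALU;ld.MEM  -- 2-wide
[4] i6  blt.BR  -- no-port BR/BR
[5] i7+i8  bne.BR;ld.MEM  -- 2-wide

ISSUED = 6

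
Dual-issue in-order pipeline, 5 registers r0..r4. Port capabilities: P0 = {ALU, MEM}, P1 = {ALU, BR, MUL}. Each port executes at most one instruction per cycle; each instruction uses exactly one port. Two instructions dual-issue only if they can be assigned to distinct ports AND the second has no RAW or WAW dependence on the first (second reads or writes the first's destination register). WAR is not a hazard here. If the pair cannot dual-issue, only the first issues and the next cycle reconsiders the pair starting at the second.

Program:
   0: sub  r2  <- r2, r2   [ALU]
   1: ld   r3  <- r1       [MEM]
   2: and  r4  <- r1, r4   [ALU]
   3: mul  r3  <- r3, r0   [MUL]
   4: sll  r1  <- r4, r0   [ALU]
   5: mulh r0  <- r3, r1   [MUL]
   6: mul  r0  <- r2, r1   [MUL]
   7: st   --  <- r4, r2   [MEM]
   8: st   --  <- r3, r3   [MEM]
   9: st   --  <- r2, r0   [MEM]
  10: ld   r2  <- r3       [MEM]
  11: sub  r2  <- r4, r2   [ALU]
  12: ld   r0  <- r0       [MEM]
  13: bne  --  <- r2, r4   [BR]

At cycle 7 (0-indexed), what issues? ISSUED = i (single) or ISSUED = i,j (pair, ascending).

t=0 i0&i1:sub.ALU ld.MEM ; pair
t=1 i2&i3:and.ALU mul.MUL ; pair
t=2 i4:sll.ALU ; RAW r1
t=3 i5:mulh.MUL ; no-port MUL/MUL
t=4 i6&i7:mul.MUL st.MEM ; pair
t=5 i8:st.MEM ; no-port MEM/MEM
t=6 i9:st.MEM ; no-port MEM/MEM
t=7 i10:ld.MEM ; RAW+WAW r2
t=8 i11&i12:sub.ALU ld.MEM ; pair
t=9 i13:bne.BR ; tail

ISSUED = 10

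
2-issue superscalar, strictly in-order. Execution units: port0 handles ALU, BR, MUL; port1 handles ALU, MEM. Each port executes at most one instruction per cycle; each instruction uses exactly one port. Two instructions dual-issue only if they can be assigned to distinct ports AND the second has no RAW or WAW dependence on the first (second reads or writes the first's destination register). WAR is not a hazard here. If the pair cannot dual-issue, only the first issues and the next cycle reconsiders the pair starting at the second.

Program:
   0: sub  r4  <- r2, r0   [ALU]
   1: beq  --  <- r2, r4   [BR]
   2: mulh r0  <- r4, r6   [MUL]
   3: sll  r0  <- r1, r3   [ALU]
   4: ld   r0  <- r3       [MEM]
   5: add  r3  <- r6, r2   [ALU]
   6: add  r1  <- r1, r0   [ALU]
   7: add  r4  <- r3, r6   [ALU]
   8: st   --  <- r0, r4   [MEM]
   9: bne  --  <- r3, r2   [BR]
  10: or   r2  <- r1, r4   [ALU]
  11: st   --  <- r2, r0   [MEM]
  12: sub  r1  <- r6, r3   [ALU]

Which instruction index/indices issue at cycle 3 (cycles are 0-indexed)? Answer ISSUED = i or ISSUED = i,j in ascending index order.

[0] i0  sub  -- RAW r4
[1] i1  beq  -- no-port BR/MUL
[2] i2  mulh  -- WAW r0
[3] i3  sll  -- WAW r0
[4] i4&i5  ld+add  -- 2-wide
[5] i6&i7  add+add  -- 2-wide
[6] i8&i9  st+bne  -- 2-wide
[7] i10  or  -- RAW r2
[8] i11&i12  st+sub  -- 2-wide

ISSUED = 3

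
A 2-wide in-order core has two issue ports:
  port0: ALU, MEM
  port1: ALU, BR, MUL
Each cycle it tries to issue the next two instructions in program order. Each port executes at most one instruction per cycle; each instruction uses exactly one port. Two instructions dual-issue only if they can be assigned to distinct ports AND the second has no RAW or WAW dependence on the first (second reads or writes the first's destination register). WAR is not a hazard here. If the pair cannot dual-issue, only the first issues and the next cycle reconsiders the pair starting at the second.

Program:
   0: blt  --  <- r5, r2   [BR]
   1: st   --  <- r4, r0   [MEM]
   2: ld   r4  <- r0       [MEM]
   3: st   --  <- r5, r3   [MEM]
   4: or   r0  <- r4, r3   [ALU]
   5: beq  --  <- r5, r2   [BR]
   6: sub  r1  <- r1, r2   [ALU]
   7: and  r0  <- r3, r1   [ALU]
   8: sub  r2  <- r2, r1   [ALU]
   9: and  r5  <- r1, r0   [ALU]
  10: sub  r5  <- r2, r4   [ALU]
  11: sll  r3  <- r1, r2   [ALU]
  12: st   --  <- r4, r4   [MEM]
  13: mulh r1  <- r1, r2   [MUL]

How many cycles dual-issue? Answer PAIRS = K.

PAIRS = 6

0. blt;st @i0&i1  | dual
1. ld @i2  | no-port MEM/MEM
2. st;or @i3&i4  | dual
3. beq;sub @i5&i6  | dual
4. and;sub @i7&i8  | dual
5. and @i9  | WAW r5
6. sub;sll @i10&i11  | dual
7. st;mulh @i12&i13  | dual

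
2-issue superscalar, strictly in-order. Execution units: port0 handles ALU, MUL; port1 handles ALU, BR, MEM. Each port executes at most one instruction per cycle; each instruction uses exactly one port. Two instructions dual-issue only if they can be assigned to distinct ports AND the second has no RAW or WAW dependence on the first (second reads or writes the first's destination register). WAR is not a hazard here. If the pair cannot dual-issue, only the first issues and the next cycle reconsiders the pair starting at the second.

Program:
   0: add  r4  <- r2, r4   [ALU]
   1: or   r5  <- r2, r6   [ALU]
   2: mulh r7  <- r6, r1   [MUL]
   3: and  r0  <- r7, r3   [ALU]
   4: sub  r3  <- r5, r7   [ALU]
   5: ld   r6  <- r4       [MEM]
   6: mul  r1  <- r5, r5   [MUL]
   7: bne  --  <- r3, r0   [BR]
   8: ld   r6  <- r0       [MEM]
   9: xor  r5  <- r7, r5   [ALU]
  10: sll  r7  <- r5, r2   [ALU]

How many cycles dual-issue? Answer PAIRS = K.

PAIRS = 4

0. add.ALU or.ALU @i0/i1  | 2-wide
1. mulh.MUL @i2  | RAW r7
2. and.ALU sub.ALU @i3/i4  | 2-wide
3. ld.MEM mul.MUL @i5/i6  | 2-wide
4. bne.BR @i7  | no-port BR/MEM
5. ld.MEM xor.ALU @i8/i9  | 2-wide
6. sll.ALU @i10  | tail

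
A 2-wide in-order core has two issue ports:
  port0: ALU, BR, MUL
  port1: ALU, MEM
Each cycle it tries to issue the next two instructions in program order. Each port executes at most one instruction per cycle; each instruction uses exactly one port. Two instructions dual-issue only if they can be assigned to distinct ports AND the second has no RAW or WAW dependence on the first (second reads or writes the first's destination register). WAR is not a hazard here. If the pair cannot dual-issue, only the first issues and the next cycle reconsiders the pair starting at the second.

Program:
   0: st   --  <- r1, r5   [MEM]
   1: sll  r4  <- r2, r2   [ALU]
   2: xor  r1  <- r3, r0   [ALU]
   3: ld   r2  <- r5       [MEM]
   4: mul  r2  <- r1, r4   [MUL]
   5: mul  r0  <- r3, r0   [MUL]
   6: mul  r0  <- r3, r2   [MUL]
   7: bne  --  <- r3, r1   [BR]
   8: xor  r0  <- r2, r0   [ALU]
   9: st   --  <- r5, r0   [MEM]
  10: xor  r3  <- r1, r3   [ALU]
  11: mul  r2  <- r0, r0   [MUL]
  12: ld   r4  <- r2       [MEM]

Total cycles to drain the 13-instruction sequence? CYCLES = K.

CYCLES = 9

0. st.MEM/sll.ALU @i0/i1  | pair
1. xor.ALU/ld.MEM @i2/i3  | pair
2. mul.MUL @i4  | no-port MUL/MUL
3. mul.MUL @i5  | no-port MUL/MUL
4. mul.MUL @i6  | no-port MUL/BR
5. bne.BR/xor.ALU @i7/i8  | pair
6. st.MEM/xor.ALU @i9/i10  | pair
7. mul.MUL @i11  | RAW r2
8. ld.MEM @i12  | tail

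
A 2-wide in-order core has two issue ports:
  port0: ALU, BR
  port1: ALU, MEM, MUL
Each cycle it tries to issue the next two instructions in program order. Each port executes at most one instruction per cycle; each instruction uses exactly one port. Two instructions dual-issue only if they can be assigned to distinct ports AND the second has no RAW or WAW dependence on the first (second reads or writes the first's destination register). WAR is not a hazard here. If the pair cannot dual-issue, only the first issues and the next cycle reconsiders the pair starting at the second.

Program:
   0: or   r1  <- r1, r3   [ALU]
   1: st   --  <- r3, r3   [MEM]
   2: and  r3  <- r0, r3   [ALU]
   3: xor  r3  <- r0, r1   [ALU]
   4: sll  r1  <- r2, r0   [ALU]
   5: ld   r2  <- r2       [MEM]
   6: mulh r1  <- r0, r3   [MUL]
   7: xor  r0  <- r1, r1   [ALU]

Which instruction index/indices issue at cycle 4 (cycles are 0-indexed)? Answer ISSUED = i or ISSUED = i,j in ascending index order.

t=0 i0,i1:or.ALU st.MEM ; pair
t=1 i2:and.ALU ; WAW r3
t=2 i3,i4:xor.ALU sll.ALU ; pair
t=3 i5:ld.MEM ; no-port MEM/MUL
t=4 i6:mulh.MUL ; RAW r1
t=5 i7:xor.ALU ; tail

ISSUED = 6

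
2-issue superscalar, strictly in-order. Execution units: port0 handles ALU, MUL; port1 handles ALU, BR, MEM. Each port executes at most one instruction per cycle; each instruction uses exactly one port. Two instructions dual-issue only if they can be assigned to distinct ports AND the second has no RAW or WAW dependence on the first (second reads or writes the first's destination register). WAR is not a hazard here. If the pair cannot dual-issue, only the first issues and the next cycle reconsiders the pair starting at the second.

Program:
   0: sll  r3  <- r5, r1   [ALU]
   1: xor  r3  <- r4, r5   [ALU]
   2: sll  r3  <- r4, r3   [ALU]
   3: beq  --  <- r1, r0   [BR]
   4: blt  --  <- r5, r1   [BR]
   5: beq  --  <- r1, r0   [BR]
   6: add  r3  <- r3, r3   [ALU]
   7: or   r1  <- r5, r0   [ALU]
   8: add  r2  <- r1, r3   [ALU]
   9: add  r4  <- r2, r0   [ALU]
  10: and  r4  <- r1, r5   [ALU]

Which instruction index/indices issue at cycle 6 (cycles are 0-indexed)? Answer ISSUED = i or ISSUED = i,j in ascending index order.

ISSUED = 8

[0] i0  sll  -- WAW r3
[1] i1  xor  -- RAW+WAW r3
[2] i2,i3  sll+beq  -- pair
[3] i4  blt  -- no-port BR/BR
[4] i5,i6  beq+add  -- pair
[5] i7  or  -- RAW r1
[6] i8  add  -- RAW r2
[7] i9  add  -- WAW r4
[8] i10  and  -- tail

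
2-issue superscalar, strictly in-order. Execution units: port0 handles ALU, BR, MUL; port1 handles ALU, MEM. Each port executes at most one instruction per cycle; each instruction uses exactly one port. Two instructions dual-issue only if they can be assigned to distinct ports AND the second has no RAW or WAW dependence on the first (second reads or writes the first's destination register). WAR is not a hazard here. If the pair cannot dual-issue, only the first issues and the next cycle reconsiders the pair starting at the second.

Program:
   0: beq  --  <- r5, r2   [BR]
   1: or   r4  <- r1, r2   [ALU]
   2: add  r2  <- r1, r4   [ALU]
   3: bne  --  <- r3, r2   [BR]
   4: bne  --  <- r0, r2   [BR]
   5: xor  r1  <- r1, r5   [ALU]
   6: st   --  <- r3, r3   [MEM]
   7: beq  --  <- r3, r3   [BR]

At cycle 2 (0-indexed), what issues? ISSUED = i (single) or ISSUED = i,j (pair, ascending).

ISSUED = 3

  cy0 -> i0+i1 (beq.BR/or.ALU) 2-wide
  cy1 -> i2 (add.ALU) RAW r2
  cy2 -> i3 (bne.BR) no-port BR/BR
  cy3 -> i4+i5 (bne.BR/xor.ALU) 2-wide
  cy4 -> i6+i7 (st.MEM/beq.BR) 2-wide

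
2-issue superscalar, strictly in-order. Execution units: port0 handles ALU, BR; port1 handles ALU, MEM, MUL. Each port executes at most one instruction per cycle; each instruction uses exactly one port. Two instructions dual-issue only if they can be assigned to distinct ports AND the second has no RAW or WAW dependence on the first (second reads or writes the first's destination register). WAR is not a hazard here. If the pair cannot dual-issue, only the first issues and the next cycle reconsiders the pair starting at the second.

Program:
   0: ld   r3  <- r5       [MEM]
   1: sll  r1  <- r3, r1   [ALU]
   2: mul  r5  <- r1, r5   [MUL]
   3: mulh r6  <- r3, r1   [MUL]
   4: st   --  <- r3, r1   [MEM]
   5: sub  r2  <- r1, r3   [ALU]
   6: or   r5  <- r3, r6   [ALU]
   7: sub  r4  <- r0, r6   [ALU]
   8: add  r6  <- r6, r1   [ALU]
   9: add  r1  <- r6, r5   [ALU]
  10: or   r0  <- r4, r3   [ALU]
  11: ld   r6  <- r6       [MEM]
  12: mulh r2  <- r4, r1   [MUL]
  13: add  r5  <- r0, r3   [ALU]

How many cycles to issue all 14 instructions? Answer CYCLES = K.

CYCLES = 10

#0 head=0: ld.MEM i0 RAW r3
#1 head=1: sll.ALU i1 RAW r1
#2 head=2: mul.MUL i2 no-port MUL/MUL
#3 head=3: mulh.MUL i3 no-port MUL/MEM
#4 head=4: st.MEM/sub.ALU i4+i5 pair
#5 head=6: or.ALU/sub.ALU i6+i7 pair
#6 head=8: add.ALU i8 RAW r6
#7 head=9: add.ALU/or.ALU i9+i10 pair
#8 head=11: ld.MEM i11 no-port MEM/MUL
#9 head=12: mulh.MUL/add.ALU i12+i13 pair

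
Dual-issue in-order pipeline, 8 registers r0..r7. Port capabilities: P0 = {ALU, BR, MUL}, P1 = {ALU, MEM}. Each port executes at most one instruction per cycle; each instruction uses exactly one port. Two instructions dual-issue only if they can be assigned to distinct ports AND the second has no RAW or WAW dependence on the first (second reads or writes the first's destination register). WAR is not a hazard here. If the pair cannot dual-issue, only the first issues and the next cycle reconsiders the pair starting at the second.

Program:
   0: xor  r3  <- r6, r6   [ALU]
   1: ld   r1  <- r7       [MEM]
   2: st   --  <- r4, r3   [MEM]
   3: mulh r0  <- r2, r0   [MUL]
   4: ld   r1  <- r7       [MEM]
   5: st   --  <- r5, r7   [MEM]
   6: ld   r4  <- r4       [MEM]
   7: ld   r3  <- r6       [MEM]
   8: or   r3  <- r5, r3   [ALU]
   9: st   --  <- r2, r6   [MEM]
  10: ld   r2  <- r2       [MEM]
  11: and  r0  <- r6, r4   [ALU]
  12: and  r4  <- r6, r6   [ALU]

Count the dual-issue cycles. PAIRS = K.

PAIRS = 4

t=0 i0,i1:xor+ld ; pair
t=1 i2,i3:st+mulh ; pair
t=2 i4:ld ; no-port MEM/MEM
t=3 i5:st ; no-port MEM/MEM
t=4 i6:ld ; no-port MEM/MEM
t=5 i7:ld ; RAW+WAW r3
t=6 i8,i9:or+st ; pair
t=7 i10,i11:ld+and ; pair
t=8 i12:and ; tail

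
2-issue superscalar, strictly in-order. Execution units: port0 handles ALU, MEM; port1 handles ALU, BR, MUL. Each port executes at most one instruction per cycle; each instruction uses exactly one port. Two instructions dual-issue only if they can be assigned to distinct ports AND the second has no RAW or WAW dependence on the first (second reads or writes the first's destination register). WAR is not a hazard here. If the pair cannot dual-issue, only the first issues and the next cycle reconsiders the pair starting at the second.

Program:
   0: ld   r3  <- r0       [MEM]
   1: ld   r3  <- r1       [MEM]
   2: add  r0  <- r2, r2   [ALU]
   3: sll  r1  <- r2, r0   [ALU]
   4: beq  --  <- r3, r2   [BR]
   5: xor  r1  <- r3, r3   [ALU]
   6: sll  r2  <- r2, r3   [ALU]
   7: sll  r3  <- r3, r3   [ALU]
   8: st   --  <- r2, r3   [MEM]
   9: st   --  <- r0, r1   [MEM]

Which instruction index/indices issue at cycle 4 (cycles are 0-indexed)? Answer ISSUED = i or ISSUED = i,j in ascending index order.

t=0 i0:ld ; no-port MEM/MEM
t=1 i1/i2:ld/add ; dual
t=2 i3/i4:sll/beq ; dual
t=3 i5/i6:xor/sll ; dual
t=4 i7:sll ; RAW r3
t=5 i8:st ; no-port MEM/MEM
t=6 i9:st ; tail

ISSUED = 7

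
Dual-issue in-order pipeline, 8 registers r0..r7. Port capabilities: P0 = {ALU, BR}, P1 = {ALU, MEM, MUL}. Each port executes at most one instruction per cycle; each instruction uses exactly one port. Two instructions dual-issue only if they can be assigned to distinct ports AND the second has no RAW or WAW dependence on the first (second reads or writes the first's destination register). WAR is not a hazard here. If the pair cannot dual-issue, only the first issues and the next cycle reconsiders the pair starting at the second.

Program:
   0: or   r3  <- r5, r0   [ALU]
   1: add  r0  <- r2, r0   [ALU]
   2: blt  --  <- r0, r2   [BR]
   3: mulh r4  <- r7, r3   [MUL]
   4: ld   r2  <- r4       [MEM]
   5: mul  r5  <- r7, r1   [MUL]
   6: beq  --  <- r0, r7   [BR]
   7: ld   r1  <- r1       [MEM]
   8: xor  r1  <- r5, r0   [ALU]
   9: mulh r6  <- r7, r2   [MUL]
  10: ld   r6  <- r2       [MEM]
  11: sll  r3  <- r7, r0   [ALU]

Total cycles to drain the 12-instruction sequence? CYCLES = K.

  cy0 -> i0&i1 (or/add) pair
  cy1 -> i2&i3 (blt/mulh) pair
  cy2 -> i4 (ld) no-port MEM/MUL
  cy3 -> i5&i6 (mul/beq) pair
  cy4 -> i7 (ld) WAW r1
  cy5 -> i8&i9 (xor/mulh) pair
  cy6 -> i10&i11 (ld/sll) pair

CYCLES = 7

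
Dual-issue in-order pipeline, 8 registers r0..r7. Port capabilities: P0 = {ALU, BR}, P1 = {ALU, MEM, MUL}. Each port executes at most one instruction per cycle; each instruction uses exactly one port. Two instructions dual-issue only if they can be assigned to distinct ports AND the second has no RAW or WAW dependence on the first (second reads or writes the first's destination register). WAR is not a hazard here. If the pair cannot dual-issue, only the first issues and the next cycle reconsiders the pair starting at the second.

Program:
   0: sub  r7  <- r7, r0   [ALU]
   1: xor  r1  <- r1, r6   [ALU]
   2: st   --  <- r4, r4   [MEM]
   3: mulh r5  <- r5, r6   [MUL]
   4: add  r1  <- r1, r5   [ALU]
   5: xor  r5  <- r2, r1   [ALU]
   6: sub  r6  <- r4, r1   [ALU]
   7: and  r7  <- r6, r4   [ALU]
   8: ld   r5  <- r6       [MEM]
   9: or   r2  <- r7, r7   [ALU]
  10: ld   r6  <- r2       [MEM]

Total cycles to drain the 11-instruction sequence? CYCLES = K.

CYCLES = 8

  cy0 -> i0+i1 (sub/xor) 2-wide
  cy1 -> i2 (st) no-port MEM/MUL
  cy2 -> i3 (mulh) RAW r5
  cy3 -> i4 (add) RAW r1
  cy4 -> i5+i6 (xor/sub) 2-wide
  cy5 -> i7+i8 (and/ld) 2-wide
  cy6 -> i9 (or) RAW r2
  cy7 -> i10 (ld) tail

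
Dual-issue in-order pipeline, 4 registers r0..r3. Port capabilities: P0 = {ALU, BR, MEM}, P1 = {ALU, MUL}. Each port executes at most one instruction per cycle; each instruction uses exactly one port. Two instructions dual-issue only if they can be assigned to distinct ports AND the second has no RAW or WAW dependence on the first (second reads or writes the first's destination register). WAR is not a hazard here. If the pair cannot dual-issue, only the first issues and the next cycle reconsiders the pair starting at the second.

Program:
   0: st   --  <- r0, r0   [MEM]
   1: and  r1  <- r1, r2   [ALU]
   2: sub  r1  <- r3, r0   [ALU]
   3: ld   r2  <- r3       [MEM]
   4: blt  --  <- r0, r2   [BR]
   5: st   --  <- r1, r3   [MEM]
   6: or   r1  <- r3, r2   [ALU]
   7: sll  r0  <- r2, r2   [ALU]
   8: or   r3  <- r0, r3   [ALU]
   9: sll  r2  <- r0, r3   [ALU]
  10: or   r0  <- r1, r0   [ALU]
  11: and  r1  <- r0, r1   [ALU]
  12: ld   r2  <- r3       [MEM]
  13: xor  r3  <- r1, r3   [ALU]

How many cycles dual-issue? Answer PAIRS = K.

PAIRS = 5

#0 head=0: st.MEM/and.ALU i0+i1 pair
#1 head=2: sub.ALU/ld.MEM i2+i3 pair
#2 head=4: blt.BR i4 no-port BR/MEM
#3 head=5: st.MEM/or.ALU i5+i6 pair
#4 head=7: sll.ALU i7 RAW r0
#5 head=8: or.ALU i8 RAW r3
#6 head=9: sll.ALU/or.ALU i9+i10 pair
#7 head=11: and.ALU/ld.MEM i11+i12 pair
#8 head=13: xor.ALU i13 tail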